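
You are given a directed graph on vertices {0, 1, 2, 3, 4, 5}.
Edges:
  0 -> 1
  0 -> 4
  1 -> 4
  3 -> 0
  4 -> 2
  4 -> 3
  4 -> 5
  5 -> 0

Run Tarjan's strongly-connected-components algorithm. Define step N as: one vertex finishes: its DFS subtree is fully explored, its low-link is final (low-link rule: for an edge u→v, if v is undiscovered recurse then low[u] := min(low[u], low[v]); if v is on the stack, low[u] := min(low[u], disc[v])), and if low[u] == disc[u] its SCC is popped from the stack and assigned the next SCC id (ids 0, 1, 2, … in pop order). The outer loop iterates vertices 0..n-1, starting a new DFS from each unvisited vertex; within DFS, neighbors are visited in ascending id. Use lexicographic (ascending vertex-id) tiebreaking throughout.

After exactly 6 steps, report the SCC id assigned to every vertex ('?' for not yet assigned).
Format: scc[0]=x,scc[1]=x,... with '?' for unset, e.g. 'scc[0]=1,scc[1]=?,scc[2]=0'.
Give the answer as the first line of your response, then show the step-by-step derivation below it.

scc[0]=1,scc[1]=1,scc[2]=0,scc[3]=1,scc[4]=1,scc[5]=1

step 1: low=(low[0]=0,low[1]=1,low[2]=3,low[3]=?,low[4]=2,low[5]=?); scc=(scc[0]=?,scc[1]=?,scc[2]=0,scc[3]=?,scc[4]=?,scc[5]=?)
step 2: low=(low[0]=0,low[1]=1,low[2]=3,low[3]=0,low[4]=2,low[5]=?); scc=(scc[0]=?,scc[1]=?,scc[2]=0,scc[3]=?,scc[4]=?,scc[5]=?)
step 3: low=(low[0]=0,low[1]=1,low[2]=3,low[3]=0,low[4]=0,low[5]=0); scc=(scc[0]=?,scc[1]=?,scc[2]=0,scc[3]=?,scc[4]=?,scc[5]=?)
step 4: low=(low[0]=0,low[1]=1,low[2]=3,low[3]=0,low[4]=0,low[5]=0); scc=(scc[0]=?,scc[1]=?,scc[2]=0,scc[3]=?,scc[4]=?,scc[5]=?)
step 5: low=(low[0]=0,low[1]=0,low[2]=3,low[3]=0,low[4]=0,low[5]=0); scc=(scc[0]=?,scc[1]=?,scc[2]=0,scc[3]=?,scc[4]=?,scc[5]=?)
step 6: low=(low[0]=0,low[1]=0,low[2]=3,low[3]=0,low[4]=0,low[5]=0); scc=(scc[0]=1,scc[1]=1,scc[2]=0,scc[3]=1,scc[4]=1,scc[5]=1)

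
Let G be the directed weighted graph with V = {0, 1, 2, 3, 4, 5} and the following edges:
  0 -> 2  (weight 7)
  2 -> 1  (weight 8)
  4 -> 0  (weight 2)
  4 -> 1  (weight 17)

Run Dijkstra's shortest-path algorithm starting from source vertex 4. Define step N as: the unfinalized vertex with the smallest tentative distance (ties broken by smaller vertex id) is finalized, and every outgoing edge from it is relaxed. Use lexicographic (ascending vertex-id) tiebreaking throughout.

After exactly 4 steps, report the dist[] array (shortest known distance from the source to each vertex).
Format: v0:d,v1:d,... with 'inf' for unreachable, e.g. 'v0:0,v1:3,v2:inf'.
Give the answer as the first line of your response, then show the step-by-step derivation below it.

v0:2,v1:17,v2:9,v3:inf,v4:0,v5:inf

step 1: dist = v0:2,v1:17,v2:inf,v3:inf,v4:0,v5:inf
step 2: dist = v0:2,v1:17,v2:9,v3:inf,v4:0,v5:inf
step 3: dist = v0:2,v1:17,v2:9,v3:inf,v4:0,v5:inf
step 4: dist = v0:2,v1:17,v2:9,v3:inf,v4:0,v5:inf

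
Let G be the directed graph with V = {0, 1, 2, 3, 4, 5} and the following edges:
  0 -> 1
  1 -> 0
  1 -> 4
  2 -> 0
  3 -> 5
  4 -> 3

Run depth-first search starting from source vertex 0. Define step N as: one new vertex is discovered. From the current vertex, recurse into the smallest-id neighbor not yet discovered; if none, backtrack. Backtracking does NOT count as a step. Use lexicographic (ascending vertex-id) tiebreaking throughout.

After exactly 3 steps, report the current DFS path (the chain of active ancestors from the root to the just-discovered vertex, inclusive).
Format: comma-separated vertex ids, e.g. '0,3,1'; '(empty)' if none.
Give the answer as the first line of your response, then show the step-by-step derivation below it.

0,1,4

step 1: discover 0; path=0; order=0
step 2: discover 1; path=0>1; order=0,1
step 3: discover 4; path=0>1>4; order=0,1,4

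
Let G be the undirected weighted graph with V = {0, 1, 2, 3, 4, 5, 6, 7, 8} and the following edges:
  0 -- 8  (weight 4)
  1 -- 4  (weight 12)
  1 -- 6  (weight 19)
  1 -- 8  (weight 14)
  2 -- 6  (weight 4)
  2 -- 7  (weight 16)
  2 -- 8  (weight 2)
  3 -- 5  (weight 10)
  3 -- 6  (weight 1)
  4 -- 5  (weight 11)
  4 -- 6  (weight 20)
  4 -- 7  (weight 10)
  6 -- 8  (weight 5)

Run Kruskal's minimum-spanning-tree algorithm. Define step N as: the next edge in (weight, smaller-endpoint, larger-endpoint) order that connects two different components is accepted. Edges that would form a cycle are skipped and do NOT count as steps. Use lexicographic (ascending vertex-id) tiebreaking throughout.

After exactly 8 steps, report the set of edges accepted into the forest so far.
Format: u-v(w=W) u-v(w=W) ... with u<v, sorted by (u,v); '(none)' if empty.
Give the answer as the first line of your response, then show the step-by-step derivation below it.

0-8(w=4) 1-4(w=12) 2-6(w=4) 2-8(w=2) 3-5(w=10) 3-6(w=1) 4-5(w=11) 4-7(w=10)

step 1: add edge 3-6 (w=1); MST = {3-6(w=1)}
step 2: add edge 2-8 (w=2); MST = {2-8(w=2) 3-6(w=1)}
step 3: add edge 0-8 (w=4); MST = {0-8(w=4) 2-8(w=2) 3-6(w=1)}
step 4: add edge 2-6 (w=4); MST = {0-8(w=4) 2-6(w=4) 2-8(w=2) 3-6(w=1)}
step 5: add edge 3-5 (w=10); MST = {0-8(w=4) 2-6(w=4) 2-8(w=2) 3-5(w=10) 3-6(w=1)}
step 6: add edge 4-7 (w=10); MST = {0-8(w=4) 2-6(w=4) 2-8(w=2) 3-5(w=10) 3-6(w=1) 4-7(w=10)}
step 7: add edge 4-5 (w=11); MST = {0-8(w=4) 2-6(w=4) 2-8(w=2) 3-5(w=10) 3-6(w=1) 4-5(w=11) 4-7(w=10)}
step 8: add edge 1-4 (w=12); MST = {0-8(w=4) 1-4(w=12) 2-6(w=4) 2-8(w=2) 3-5(w=10) 3-6(w=1) 4-5(w=11) 4-7(w=10)}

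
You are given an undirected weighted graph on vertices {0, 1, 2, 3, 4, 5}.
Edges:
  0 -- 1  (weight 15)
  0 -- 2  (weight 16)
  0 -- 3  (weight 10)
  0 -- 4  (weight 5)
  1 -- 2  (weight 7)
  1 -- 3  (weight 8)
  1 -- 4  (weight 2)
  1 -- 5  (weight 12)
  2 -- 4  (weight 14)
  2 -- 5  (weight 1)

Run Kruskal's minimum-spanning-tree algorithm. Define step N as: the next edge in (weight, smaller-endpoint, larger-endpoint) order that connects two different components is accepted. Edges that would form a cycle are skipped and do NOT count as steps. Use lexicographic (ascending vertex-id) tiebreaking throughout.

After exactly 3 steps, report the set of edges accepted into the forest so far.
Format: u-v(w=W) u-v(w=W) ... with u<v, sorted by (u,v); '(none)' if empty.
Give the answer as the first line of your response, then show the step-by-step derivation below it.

0-4(w=5) 1-4(w=2) 2-5(w=1)

step 1: add edge 2-5 (w=1); MST = {2-5(w=1)}
step 2: add edge 1-4 (w=2); MST = {1-4(w=2) 2-5(w=1)}
step 3: add edge 0-4 (w=5); MST = {0-4(w=5) 1-4(w=2) 2-5(w=1)}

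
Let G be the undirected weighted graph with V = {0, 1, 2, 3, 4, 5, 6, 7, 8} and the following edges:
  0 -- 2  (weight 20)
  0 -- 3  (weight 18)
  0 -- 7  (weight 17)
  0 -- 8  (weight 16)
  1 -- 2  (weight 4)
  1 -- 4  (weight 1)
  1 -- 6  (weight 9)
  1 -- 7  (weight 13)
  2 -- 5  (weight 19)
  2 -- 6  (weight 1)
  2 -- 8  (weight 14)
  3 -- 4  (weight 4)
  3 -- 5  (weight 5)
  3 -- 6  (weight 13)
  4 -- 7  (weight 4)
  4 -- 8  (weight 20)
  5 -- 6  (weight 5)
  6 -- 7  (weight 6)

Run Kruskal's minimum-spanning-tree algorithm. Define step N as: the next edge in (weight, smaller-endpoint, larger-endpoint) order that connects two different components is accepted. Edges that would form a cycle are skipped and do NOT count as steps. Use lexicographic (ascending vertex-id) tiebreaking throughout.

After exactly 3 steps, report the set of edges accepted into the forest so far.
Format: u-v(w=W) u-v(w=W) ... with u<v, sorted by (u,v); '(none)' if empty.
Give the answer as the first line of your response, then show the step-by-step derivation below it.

1-2(w=4) 1-4(w=1) 2-6(w=1)

step 1: add edge 1-4 (w=1); MST = {1-4(w=1)}
step 2: add edge 2-6 (w=1); MST = {1-4(w=1) 2-6(w=1)}
step 3: add edge 1-2 (w=4); MST = {1-2(w=4) 1-4(w=1) 2-6(w=1)}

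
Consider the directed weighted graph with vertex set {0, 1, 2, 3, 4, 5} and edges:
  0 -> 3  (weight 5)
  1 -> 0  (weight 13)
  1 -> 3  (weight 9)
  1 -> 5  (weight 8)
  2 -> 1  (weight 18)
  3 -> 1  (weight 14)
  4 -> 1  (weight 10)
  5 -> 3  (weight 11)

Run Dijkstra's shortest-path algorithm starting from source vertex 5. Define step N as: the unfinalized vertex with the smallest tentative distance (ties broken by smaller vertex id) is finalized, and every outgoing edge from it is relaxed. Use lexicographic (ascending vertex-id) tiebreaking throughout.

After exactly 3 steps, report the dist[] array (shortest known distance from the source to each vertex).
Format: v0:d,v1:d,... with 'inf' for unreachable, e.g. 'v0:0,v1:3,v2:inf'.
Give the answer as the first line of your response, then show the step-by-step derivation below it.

v0:38,v1:25,v2:inf,v3:11,v4:inf,v5:0

step 1: dist = v0:inf,v1:inf,v2:inf,v3:11,v4:inf,v5:0
step 2: dist = v0:inf,v1:25,v2:inf,v3:11,v4:inf,v5:0
step 3: dist = v0:38,v1:25,v2:inf,v3:11,v4:inf,v5:0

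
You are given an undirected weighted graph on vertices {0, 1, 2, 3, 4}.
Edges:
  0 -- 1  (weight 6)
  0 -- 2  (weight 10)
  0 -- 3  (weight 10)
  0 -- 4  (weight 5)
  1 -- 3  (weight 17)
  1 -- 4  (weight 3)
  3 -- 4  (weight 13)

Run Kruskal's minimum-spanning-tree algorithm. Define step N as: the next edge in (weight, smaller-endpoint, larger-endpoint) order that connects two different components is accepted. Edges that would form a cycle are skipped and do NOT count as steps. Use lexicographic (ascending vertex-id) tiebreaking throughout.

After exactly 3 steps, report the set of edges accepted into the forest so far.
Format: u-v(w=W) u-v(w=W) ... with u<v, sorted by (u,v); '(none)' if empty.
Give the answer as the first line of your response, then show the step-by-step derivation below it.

0-2(w=10) 0-4(w=5) 1-4(w=3)

step 1: add edge 1-4 (w=3); MST = {1-4(w=3)}
step 2: add edge 0-4 (w=5); MST = {0-4(w=5) 1-4(w=3)}
step 3: add edge 0-2 (w=10); MST = {0-2(w=10) 0-4(w=5) 1-4(w=3)}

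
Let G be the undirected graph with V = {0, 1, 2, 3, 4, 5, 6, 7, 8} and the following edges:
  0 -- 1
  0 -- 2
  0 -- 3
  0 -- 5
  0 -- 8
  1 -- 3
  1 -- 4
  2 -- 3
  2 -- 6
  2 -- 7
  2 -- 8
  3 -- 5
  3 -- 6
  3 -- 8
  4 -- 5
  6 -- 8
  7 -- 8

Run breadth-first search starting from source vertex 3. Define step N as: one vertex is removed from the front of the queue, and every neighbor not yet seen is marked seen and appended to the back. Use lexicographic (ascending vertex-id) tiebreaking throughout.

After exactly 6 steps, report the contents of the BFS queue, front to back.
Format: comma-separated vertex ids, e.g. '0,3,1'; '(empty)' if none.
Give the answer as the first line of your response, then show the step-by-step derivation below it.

8,4,7

step 1: dequeue 3; queue=[0,1,2,5,6,8]; order=3
step 2: dequeue 0; queue=[1,2,5,6,8]; order=3,0
step 3: dequeue 1; queue=[2,5,6,8,4]; order=3,0,1
step 4: dequeue 2; queue=[5,6,8,4,7]; order=3,0,1,2
step 5: dequeue 5; queue=[6,8,4,7]; order=3,0,1,2,5
step 6: dequeue 6; queue=[8,4,7]; order=3,0,1,2,5,6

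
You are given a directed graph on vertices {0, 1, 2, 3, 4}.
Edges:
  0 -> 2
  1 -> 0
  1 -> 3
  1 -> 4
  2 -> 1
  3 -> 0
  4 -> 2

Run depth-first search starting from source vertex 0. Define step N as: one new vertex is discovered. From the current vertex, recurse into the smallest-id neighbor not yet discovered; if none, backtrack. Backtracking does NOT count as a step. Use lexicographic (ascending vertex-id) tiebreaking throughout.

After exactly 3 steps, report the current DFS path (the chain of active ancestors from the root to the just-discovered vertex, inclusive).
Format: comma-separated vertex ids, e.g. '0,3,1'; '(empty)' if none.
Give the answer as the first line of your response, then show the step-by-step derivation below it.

0,2,1

step 1: discover 0; path=0; order=0
step 2: discover 2; path=0>2; order=0,2
step 3: discover 1; path=0>2>1; order=0,2,1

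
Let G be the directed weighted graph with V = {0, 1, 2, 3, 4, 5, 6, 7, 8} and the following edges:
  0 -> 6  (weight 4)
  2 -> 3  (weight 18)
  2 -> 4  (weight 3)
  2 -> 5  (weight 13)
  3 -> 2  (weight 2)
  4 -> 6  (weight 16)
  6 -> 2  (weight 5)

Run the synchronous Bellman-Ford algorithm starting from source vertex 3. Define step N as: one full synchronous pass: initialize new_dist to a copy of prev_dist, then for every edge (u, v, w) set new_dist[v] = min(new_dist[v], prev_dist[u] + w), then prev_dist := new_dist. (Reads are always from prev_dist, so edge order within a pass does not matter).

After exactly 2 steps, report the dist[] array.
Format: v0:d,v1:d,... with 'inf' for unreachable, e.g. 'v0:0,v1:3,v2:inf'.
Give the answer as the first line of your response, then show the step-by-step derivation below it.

v0:inf,v1:inf,v2:2,v3:0,v4:5,v5:15,v6:inf,v7:inf,v8:inf

step 1: dist = v0:inf,v1:inf,v2:2,v3:0,v4:inf,v5:inf,v6:inf,v7:inf,v8:inf
step 2: dist = v0:inf,v1:inf,v2:2,v3:0,v4:5,v5:15,v6:inf,v7:inf,v8:inf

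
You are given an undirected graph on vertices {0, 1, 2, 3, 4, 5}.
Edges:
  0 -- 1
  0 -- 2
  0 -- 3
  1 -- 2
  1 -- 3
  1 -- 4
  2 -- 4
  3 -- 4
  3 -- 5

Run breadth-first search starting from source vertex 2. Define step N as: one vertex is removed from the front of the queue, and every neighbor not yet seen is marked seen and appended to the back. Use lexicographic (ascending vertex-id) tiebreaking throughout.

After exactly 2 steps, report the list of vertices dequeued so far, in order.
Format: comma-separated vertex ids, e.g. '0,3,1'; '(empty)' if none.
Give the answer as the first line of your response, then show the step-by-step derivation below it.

2,0

step 1: dequeue 2; queue=[0,1,4]; order=2
step 2: dequeue 0; queue=[1,4,3]; order=2,0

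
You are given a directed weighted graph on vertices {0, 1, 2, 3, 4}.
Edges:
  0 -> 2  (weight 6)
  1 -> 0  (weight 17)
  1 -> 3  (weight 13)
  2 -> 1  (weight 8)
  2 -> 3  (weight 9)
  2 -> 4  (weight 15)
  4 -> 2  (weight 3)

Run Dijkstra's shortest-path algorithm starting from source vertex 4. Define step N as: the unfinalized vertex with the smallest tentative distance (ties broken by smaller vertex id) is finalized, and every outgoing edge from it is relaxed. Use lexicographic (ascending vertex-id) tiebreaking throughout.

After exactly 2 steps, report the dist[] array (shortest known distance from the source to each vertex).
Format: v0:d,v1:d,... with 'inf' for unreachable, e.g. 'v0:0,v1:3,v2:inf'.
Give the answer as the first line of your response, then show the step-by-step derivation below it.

v0:inf,v1:11,v2:3,v3:12,v4:0

step 1: dist = v0:inf,v1:inf,v2:3,v3:inf,v4:0
step 2: dist = v0:inf,v1:11,v2:3,v3:12,v4:0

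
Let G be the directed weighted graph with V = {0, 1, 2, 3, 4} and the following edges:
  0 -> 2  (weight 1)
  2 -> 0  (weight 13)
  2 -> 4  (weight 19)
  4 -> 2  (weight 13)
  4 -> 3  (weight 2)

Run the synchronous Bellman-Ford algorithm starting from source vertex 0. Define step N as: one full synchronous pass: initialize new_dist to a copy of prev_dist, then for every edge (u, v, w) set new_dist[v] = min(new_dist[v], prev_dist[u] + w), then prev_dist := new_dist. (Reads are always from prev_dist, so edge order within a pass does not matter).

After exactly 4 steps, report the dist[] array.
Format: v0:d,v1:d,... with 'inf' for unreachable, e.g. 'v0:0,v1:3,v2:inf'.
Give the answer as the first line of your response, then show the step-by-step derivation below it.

v0:0,v1:inf,v2:1,v3:22,v4:20

step 1: dist = v0:0,v1:inf,v2:1,v3:inf,v4:inf
step 2: dist = v0:0,v1:inf,v2:1,v3:inf,v4:20
step 3: dist = v0:0,v1:inf,v2:1,v3:22,v4:20
step 4: dist = v0:0,v1:inf,v2:1,v3:22,v4:20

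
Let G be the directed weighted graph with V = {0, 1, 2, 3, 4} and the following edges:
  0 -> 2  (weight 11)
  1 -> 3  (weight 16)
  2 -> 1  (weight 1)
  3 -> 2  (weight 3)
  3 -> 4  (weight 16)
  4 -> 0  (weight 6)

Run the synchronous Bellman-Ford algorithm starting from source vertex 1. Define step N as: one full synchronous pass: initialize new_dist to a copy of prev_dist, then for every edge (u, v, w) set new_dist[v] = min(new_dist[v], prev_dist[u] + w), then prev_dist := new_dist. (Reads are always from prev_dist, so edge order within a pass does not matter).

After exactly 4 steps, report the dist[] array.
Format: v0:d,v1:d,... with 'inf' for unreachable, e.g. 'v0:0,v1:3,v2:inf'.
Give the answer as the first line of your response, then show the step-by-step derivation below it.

v0:38,v1:0,v2:19,v3:16,v4:32

step 1: dist = v0:inf,v1:0,v2:inf,v3:16,v4:inf
step 2: dist = v0:inf,v1:0,v2:19,v3:16,v4:32
step 3: dist = v0:38,v1:0,v2:19,v3:16,v4:32
step 4: dist = v0:38,v1:0,v2:19,v3:16,v4:32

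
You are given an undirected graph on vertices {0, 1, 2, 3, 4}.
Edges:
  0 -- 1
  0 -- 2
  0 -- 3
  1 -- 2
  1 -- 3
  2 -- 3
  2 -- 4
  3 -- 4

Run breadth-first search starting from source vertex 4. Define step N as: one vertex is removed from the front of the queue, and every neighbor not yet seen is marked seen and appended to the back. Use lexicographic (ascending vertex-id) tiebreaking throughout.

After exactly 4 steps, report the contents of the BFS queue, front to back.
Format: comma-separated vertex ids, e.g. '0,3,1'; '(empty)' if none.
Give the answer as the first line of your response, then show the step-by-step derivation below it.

1

step 1: dequeue 4; queue=[2,3]; order=4
step 2: dequeue 2; queue=[3,0,1]; order=4,2
step 3: dequeue 3; queue=[0,1]; order=4,2,3
step 4: dequeue 0; queue=[1]; order=4,2,3,0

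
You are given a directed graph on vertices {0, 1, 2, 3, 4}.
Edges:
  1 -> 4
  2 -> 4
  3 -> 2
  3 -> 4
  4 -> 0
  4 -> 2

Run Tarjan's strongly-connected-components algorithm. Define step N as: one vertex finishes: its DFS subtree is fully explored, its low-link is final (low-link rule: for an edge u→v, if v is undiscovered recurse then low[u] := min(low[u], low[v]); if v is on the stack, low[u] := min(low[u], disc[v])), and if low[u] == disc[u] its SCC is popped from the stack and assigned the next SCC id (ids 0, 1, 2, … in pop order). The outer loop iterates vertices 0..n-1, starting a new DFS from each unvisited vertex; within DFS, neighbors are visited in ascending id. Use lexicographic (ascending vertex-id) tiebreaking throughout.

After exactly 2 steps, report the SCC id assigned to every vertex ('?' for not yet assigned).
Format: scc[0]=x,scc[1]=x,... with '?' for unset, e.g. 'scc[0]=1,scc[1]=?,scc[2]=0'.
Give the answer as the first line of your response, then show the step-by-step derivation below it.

scc[0]=0,scc[1]=?,scc[2]=?,scc[3]=?,scc[4]=?

step 1: low=(low[0]=0,low[1]=?,low[2]=?,low[3]=?,low[4]=?); scc=(scc[0]=0,scc[1]=?,scc[2]=?,scc[3]=?,scc[4]=?)
step 2: low=(low[0]=0,low[1]=1,low[2]=2,low[3]=?,low[4]=2); scc=(scc[0]=0,scc[1]=?,scc[2]=?,scc[3]=?,scc[4]=?)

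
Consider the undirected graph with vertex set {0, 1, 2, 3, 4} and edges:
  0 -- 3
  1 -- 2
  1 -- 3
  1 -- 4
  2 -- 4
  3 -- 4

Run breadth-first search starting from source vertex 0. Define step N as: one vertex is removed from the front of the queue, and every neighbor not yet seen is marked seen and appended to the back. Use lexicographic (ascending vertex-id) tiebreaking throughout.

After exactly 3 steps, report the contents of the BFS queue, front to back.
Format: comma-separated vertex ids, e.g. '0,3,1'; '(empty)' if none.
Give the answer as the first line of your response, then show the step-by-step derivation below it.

4,2

step 1: dequeue 0; queue=[3]; order=0
step 2: dequeue 3; queue=[1,4]; order=0,3
step 3: dequeue 1; queue=[4,2]; order=0,3,1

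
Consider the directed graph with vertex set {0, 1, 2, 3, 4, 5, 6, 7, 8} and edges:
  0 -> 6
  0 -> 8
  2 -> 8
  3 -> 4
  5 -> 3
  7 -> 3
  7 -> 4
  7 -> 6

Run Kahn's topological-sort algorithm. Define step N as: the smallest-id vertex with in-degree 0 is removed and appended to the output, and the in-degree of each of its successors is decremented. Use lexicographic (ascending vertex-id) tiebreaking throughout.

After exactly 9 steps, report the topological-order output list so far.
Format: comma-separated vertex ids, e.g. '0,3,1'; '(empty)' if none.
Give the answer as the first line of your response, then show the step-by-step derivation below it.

0,1,2,5,7,3,4,6,8

step 1: output 0; order=[0]; indeg=(0,0,0,2,2,0,1,0,1)
step 2: output 1; order=[0,1]; indeg=(0,0,0,2,2,0,1,0,1)
step 3: output 2; order=[0,1,2]; indeg=(0,0,0,2,2,0,1,0,0)
step 4: output 5; order=[0,1,2,5]; indeg=(0,0,0,1,2,0,1,0,0)
step 5: output 7; order=[0,1,2,5,7]; indeg=(0,0,0,0,1,0,0,0,0)
step 6: output 3; order=[0,1,2,5,7,3]; indeg=(0,0,0,0,0,0,0,0,0)
step 7: output 4; order=[0,1,2,5,7,3,4]; indeg=(0,0,0,0,0,0,0,0,0)
step 8: output 6; order=[0,1,2,5,7,3,4,6]; indeg=(0,0,0,0,0,0,0,0,0)
step 9: output 8; order=[0,1,2,5,7,3,4,6,8]; indeg=(0,0,0,0,0,0,0,0,0)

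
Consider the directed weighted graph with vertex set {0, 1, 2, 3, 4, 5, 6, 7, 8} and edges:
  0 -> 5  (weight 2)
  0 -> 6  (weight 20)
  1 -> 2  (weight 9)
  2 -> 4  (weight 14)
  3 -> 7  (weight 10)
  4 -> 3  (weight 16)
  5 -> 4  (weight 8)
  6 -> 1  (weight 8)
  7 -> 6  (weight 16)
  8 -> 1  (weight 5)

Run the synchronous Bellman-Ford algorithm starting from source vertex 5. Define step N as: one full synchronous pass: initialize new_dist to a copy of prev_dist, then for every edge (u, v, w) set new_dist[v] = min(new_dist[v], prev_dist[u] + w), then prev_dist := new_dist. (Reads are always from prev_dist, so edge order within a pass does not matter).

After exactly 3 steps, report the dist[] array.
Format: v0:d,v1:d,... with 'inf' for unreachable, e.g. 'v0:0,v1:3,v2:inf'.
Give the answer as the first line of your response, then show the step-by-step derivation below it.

v0:inf,v1:inf,v2:inf,v3:24,v4:8,v5:0,v6:inf,v7:34,v8:inf

step 1: dist = v0:inf,v1:inf,v2:inf,v3:inf,v4:8,v5:0,v6:inf,v7:inf,v8:inf
step 2: dist = v0:inf,v1:inf,v2:inf,v3:24,v4:8,v5:0,v6:inf,v7:inf,v8:inf
step 3: dist = v0:inf,v1:inf,v2:inf,v3:24,v4:8,v5:0,v6:inf,v7:34,v8:inf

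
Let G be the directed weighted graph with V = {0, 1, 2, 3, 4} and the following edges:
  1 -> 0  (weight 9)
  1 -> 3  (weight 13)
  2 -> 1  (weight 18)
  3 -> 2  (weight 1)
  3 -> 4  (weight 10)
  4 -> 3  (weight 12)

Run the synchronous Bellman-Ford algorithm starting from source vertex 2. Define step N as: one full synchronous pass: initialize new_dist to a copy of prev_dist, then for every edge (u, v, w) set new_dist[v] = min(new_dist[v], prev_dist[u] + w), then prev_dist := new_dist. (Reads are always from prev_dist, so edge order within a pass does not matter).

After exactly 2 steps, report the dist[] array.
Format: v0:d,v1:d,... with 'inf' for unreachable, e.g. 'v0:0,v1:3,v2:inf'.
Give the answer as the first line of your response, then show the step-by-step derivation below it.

v0:27,v1:18,v2:0,v3:31,v4:inf

step 1: dist = v0:inf,v1:18,v2:0,v3:inf,v4:inf
step 2: dist = v0:27,v1:18,v2:0,v3:31,v4:inf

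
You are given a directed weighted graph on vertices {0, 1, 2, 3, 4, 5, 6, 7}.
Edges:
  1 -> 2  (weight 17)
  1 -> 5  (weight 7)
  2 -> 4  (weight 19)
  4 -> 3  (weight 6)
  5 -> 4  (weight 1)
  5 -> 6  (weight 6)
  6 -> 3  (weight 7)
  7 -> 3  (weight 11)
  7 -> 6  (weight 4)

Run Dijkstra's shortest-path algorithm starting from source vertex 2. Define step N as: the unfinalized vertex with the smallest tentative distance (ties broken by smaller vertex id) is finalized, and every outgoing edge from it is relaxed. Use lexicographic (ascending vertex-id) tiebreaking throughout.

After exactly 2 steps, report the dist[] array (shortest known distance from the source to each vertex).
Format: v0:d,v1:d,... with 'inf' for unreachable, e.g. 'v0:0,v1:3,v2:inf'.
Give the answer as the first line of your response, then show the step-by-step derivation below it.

v0:inf,v1:inf,v2:0,v3:25,v4:19,v5:inf,v6:inf,v7:inf

step 1: dist = v0:inf,v1:inf,v2:0,v3:inf,v4:19,v5:inf,v6:inf,v7:inf
step 2: dist = v0:inf,v1:inf,v2:0,v3:25,v4:19,v5:inf,v6:inf,v7:inf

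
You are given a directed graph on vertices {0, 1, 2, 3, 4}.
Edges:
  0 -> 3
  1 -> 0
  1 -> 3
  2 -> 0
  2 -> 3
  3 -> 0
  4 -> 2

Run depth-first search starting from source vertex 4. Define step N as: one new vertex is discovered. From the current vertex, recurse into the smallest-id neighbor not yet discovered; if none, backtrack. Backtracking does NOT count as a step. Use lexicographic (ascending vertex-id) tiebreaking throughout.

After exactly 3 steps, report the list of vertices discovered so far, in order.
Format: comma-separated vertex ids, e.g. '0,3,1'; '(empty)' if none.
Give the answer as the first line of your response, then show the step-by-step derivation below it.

4,2,0

step 1: discover 4; path=4; order=4
step 2: discover 2; path=4>2; order=4,2
step 3: discover 0; path=4>2>0; order=4,2,0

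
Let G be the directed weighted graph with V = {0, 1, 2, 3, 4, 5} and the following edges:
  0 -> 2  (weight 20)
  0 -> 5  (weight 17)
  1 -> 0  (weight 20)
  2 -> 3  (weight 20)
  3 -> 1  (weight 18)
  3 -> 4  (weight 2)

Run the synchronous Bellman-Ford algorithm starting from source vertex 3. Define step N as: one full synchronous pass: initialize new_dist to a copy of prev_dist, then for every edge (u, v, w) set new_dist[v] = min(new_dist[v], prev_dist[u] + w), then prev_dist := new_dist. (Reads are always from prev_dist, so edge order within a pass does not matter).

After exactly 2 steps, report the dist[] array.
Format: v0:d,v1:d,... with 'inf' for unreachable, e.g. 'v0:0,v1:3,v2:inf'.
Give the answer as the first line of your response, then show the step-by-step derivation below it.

v0:38,v1:18,v2:inf,v3:0,v4:2,v5:inf

step 1: dist = v0:inf,v1:18,v2:inf,v3:0,v4:2,v5:inf
step 2: dist = v0:38,v1:18,v2:inf,v3:0,v4:2,v5:inf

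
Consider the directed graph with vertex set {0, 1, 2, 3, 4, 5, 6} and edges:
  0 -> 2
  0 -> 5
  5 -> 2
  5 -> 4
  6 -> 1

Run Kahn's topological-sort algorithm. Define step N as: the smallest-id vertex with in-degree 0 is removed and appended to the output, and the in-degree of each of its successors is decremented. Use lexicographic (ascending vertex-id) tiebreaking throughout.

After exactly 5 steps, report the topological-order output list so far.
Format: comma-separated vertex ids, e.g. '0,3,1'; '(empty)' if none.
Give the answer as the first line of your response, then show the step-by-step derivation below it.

0,3,5,2,4

step 1: output 0; order=[0]; indeg=(0,1,1,0,1,0,0)
step 2: output 3; order=[0,3]; indeg=(0,1,1,0,1,0,0)
step 3: output 5; order=[0,3,5]; indeg=(0,1,0,0,0,0,0)
step 4: output 2; order=[0,3,5,2]; indeg=(0,1,0,0,0,0,0)
step 5: output 4; order=[0,3,5,2,4]; indeg=(0,1,0,0,0,0,0)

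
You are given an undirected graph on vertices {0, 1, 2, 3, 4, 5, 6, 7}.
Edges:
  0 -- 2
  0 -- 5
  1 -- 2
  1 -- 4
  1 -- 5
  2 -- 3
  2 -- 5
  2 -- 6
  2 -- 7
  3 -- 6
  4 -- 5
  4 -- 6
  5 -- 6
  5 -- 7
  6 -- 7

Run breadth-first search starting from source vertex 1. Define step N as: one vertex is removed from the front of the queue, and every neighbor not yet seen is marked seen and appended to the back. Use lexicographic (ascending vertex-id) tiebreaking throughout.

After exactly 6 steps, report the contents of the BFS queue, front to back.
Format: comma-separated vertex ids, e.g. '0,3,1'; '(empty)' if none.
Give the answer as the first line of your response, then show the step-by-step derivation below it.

6,7

step 1: dequeue 1; queue=[2,4,5]; order=1
step 2: dequeue 2; queue=[4,5,0,3,6,7]; order=1,2
step 3: dequeue 4; queue=[5,0,3,6,7]; order=1,2,4
step 4: dequeue 5; queue=[0,3,6,7]; order=1,2,4,5
step 5: dequeue 0; queue=[3,6,7]; order=1,2,4,5,0
step 6: dequeue 3; queue=[6,7]; order=1,2,4,5,0,3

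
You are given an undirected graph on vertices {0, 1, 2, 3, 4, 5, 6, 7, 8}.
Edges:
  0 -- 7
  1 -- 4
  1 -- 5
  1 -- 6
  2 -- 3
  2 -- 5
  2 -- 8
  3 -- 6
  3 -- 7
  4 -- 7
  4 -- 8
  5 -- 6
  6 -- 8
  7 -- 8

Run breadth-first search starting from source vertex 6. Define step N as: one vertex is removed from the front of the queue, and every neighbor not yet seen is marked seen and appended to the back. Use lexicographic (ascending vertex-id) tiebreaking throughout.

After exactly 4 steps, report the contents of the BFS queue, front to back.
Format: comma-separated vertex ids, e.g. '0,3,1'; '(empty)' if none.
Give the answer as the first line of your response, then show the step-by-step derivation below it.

8,4,2,7

step 1: dequeue 6; queue=[1,3,5,8]; order=6
step 2: dequeue 1; queue=[3,5,8,4]; order=6,1
step 3: dequeue 3; queue=[5,8,4,2,7]; order=6,1,3
step 4: dequeue 5; queue=[8,4,2,7]; order=6,1,3,5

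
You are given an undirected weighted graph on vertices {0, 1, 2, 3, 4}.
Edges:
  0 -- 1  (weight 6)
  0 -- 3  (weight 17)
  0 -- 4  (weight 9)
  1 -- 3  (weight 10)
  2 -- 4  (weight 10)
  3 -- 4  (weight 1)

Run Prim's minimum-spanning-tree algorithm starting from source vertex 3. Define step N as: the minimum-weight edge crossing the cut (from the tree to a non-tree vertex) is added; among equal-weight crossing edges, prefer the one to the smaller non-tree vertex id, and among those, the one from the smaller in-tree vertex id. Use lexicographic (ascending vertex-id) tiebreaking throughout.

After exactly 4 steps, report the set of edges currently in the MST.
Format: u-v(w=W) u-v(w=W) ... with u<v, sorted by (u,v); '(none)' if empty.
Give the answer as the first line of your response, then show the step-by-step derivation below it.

0-1(w=6) 0-4(w=9) 2-4(w=10) 3-4(w=1)

step 1: add edge 3-4 (w=1); MST = {3-4(w=1)}
step 2: add edge 0-4 (w=9); MST = {0-4(w=9) 3-4(w=1)}
step 3: add edge 0-1 (w=6); MST = {0-1(w=6) 0-4(w=9) 3-4(w=1)}
step 4: add edge 2-4 (w=10); MST = {0-1(w=6) 0-4(w=9) 2-4(w=10) 3-4(w=1)}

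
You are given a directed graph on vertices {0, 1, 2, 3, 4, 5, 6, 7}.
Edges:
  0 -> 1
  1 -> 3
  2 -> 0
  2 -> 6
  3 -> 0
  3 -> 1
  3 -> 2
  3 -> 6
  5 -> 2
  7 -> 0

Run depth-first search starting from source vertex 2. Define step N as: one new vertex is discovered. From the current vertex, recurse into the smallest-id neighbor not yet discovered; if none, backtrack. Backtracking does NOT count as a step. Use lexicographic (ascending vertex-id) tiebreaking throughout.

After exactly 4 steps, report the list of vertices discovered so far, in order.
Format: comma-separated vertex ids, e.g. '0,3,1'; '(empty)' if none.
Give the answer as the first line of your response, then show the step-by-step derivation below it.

2,0,1,3

step 1: discover 2; path=2; order=2
step 2: discover 0; path=2>0; order=2,0
step 3: discover 1; path=2>0>1; order=2,0,1
step 4: discover 3; path=2>0>1>3; order=2,0,1,3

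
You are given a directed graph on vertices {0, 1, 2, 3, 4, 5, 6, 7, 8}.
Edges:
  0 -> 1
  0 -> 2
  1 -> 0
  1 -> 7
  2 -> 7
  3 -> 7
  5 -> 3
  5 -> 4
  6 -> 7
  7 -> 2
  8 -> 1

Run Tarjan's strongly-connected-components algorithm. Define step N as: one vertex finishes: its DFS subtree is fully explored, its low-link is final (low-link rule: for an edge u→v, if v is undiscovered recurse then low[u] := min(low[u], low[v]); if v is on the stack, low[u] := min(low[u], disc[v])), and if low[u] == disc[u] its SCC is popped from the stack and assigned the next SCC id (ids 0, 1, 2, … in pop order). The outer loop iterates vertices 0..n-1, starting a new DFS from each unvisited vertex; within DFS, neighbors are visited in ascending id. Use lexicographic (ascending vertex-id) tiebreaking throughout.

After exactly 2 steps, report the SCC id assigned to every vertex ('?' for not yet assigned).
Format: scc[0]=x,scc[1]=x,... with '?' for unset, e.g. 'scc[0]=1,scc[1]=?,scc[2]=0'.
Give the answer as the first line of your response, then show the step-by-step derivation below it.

scc[0]=?,scc[1]=?,scc[2]=0,scc[3]=?,scc[4]=?,scc[5]=?,scc[6]=?,scc[7]=0,scc[8]=?

step 1: low=(low[0]=0,low[1]=0,low[2]=2,low[3]=?,low[4]=?,low[5]=?,low[6]=?,low[7]=2,low[8]=?); scc=(scc[0]=?,scc[1]=?,scc[2]=?,scc[3]=?,scc[4]=?,scc[5]=?,scc[6]=?,scc[7]=?,scc[8]=?)
step 2: low=(low[0]=0,low[1]=0,low[2]=2,low[3]=?,low[4]=?,low[5]=?,low[6]=?,low[7]=2,low[8]=?); scc=(scc[0]=?,scc[1]=?,scc[2]=0,scc[3]=?,scc[4]=?,scc[5]=?,scc[6]=?,scc[7]=0,scc[8]=?)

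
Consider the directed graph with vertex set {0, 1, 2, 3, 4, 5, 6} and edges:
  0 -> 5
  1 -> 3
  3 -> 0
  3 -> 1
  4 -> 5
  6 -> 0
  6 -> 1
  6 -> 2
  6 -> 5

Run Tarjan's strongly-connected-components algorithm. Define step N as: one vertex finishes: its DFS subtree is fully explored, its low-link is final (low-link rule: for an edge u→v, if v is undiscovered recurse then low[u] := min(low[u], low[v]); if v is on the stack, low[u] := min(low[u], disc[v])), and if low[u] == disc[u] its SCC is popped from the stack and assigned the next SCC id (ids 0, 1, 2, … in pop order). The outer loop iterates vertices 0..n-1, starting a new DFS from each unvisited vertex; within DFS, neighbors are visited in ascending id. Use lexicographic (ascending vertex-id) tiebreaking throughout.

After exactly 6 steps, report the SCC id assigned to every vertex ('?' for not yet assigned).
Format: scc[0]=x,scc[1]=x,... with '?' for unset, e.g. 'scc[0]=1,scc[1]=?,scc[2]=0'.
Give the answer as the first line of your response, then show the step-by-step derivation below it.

scc[0]=1,scc[1]=2,scc[2]=3,scc[3]=2,scc[4]=4,scc[5]=0,scc[6]=?

step 1: low=(low[0]=0,low[1]=?,low[2]=?,low[3]=?,low[4]=?,low[5]=1,low[6]=?); scc=(scc[0]=?,scc[1]=?,scc[2]=?,scc[3]=?,scc[4]=?,scc[5]=0,scc[6]=?)
step 2: low=(low[0]=0,low[1]=?,low[2]=?,low[3]=?,low[4]=?,low[5]=1,low[6]=?); scc=(scc[0]=1,scc[1]=?,scc[2]=?,scc[3]=?,scc[4]=?,scc[5]=0,scc[6]=?)
step 3: low=(low[0]=0,low[1]=2,low[2]=?,low[3]=2,low[4]=?,low[5]=1,low[6]=?); scc=(scc[0]=1,scc[1]=?,scc[2]=?,scc[3]=?,scc[4]=?,scc[5]=0,scc[6]=?)
step 4: low=(low[0]=0,low[1]=2,low[2]=?,low[3]=2,low[4]=?,low[5]=1,low[6]=?); scc=(scc[0]=1,scc[1]=2,scc[2]=?,scc[3]=2,scc[4]=?,scc[5]=0,scc[6]=?)
step 5: low=(low[0]=0,low[1]=2,low[2]=4,low[3]=2,low[4]=?,low[5]=1,low[6]=?); scc=(scc[0]=1,scc[1]=2,scc[2]=3,scc[3]=2,scc[4]=?,scc[5]=0,scc[6]=?)
step 6: low=(low[0]=0,low[1]=2,low[2]=4,low[3]=2,low[4]=5,low[5]=1,low[6]=?); scc=(scc[0]=1,scc[1]=2,scc[2]=3,scc[3]=2,scc[4]=4,scc[5]=0,scc[6]=?)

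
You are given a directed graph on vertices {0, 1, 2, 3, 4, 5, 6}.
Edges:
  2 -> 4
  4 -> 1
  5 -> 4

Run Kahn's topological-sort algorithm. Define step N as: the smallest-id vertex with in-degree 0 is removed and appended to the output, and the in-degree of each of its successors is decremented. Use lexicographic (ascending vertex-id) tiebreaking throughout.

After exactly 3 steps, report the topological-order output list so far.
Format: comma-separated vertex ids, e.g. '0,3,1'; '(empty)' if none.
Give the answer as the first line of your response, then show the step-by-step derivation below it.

0,2,3

step 1: output 0; order=[0]; indeg=(0,1,0,0,2,0,0)
step 2: output 2; order=[0,2]; indeg=(0,1,0,0,1,0,0)
step 3: output 3; order=[0,2,3]; indeg=(0,1,0,0,1,0,0)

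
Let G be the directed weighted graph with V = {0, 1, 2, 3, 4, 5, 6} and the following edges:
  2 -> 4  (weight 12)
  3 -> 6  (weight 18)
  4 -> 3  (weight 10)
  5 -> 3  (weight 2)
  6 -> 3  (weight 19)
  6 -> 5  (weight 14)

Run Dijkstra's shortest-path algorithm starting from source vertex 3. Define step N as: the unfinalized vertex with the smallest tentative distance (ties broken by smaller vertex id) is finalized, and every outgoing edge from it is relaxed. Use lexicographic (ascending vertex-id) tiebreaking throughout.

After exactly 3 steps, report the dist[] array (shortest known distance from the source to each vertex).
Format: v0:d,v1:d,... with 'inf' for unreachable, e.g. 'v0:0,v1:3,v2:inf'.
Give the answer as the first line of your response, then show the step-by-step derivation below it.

v0:inf,v1:inf,v2:inf,v3:0,v4:inf,v5:32,v6:18

step 1: dist = v0:inf,v1:inf,v2:inf,v3:0,v4:inf,v5:inf,v6:18
step 2: dist = v0:inf,v1:inf,v2:inf,v3:0,v4:inf,v5:32,v6:18
step 3: dist = v0:inf,v1:inf,v2:inf,v3:0,v4:inf,v5:32,v6:18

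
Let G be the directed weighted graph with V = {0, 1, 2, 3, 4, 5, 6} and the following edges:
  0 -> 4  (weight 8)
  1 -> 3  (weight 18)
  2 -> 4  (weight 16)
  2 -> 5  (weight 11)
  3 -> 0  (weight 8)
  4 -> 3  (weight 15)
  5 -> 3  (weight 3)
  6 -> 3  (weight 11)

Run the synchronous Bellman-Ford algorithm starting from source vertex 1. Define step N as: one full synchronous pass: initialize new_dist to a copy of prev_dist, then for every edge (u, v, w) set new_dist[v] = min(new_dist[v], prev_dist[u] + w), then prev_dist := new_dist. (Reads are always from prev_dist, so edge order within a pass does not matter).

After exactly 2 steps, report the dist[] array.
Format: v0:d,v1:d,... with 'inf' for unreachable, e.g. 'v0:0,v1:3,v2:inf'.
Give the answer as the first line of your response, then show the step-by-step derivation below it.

v0:26,v1:0,v2:inf,v3:18,v4:inf,v5:inf,v6:inf

step 1: dist = v0:inf,v1:0,v2:inf,v3:18,v4:inf,v5:inf,v6:inf
step 2: dist = v0:26,v1:0,v2:inf,v3:18,v4:inf,v5:inf,v6:inf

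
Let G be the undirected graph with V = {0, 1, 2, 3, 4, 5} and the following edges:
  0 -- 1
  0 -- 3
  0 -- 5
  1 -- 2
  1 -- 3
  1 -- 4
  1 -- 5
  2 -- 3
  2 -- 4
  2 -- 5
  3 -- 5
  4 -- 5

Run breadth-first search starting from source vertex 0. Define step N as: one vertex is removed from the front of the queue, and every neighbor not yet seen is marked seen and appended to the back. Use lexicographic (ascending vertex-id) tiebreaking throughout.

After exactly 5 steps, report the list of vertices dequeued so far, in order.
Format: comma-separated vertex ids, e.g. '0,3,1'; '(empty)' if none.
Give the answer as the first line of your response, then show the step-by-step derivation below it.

0,1,3,5,2

step 1: dequeue 0; queue=[1,3,5]; order=0
step 2: dequeue 1; queue=[3,5,2,4]; order=0,1
step 3: dequeue 3; queue=[5,2,4]; order=0,1,3
step 4: dequeue 5; queue=[2,4]; order=0,1,3,5
step 5: dequeue 2; queue=[4]; order=0,1,3,5,2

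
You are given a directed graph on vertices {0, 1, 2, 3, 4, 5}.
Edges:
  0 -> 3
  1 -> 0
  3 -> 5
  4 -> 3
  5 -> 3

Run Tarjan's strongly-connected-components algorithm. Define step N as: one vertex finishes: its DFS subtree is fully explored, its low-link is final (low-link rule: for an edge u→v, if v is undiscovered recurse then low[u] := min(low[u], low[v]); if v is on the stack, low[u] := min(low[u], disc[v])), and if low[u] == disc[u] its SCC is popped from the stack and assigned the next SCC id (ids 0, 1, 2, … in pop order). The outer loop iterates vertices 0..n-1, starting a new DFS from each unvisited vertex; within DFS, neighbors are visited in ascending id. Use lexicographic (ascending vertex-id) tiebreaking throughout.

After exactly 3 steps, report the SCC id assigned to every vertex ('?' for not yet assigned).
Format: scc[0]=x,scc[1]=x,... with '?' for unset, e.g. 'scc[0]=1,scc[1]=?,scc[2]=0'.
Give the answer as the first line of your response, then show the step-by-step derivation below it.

scc[0]=1,scc[1]=?,scc[2]=?,scc[3]=0,scc[4]=?,scc[5]=0

step 1: low=(low[0]=0,low[1]=?,low[2]=?,low[3]=1,low[4]=?,low[5]=1); scc=(scc[0]=?,scc[1]=?,scc[2]=?,scc[3]=?,scc[4]=?,scc[5]=?)
step 2: low=(low[0]=0,low[1]=?,low[2]=?,low[3]=1,low[4]=?,low[5]=1); scc=(scc[0]=?,scc[1]=?,scc[2]=?,scc[3]=0,scc[4]=?,scc[5]=0)
step 3: low=(low[0]=0,low[1]=?,low[2]=?,low[3]=1,low[4]=?,low[5]=1); scc=(scc[0]=1,scc[1]=?,scc[2]=?,scc[3]=0,scc[4]=?,scc[5]=0)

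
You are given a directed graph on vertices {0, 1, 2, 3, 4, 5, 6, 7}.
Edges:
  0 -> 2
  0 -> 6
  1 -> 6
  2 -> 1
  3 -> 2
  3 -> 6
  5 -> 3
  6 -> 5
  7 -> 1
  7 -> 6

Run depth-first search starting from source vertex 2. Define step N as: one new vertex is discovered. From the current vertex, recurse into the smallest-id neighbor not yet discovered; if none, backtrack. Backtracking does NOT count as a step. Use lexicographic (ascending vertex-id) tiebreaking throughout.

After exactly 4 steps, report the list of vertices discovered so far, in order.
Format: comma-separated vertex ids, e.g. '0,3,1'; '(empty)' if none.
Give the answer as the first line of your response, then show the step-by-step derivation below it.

2,1,6,5

step 1: discover 2; path=2; order=2
step 2: discover 1; path=2>1; order=2,1
step 3: discover 6; path=2>1>6; order=2,1,6
step 4: discover 5; path=2>1>6>5; order=2,1,6,5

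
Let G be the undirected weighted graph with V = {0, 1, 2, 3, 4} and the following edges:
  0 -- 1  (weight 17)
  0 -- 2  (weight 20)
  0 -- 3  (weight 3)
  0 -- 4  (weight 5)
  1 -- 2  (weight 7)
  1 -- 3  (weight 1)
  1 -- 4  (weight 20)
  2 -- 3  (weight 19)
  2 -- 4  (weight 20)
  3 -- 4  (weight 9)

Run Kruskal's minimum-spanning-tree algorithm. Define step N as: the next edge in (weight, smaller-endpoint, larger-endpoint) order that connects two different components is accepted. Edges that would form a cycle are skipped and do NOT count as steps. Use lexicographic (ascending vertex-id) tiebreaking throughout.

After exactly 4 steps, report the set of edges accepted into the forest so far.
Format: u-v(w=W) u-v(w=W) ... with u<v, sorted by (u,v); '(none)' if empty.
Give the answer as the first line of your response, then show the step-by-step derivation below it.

0-3(w=3) 0-4(w=5) 1-2(w=7) 1-3(w=1)

step 1: add edge 1-3 (w=1); MST = {1-3(w=1)}
step 2: add edge 0-3 (w=3); MST = {0-3(w=3) 1-3(w=1)}
step 3: add edge 0-4 (w=5); MST = {0-3(w=3) 0-4(w=5) 1-3(w=1)}
step 4: add edge 1-2 (w=7); MST = {0-3(w=3) 0-4(w=5) 1-2(w=7) 1-3(w=1)}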